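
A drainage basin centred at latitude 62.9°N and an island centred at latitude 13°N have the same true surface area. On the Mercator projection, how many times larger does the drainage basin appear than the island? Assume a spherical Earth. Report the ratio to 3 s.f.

Mercator is conformal with k = sec φ, so areal scale = k² = sec²φ.
At 62.9°: sec²(62.9°) = 1/0.4555² = 4.819.
At 13°: sec²(13°) = 1/0.9744² = 1.053.
Ratio = 4.819/1.053 = cos²(13°)/cos²(62.9°) ≈ 4.57.

4.57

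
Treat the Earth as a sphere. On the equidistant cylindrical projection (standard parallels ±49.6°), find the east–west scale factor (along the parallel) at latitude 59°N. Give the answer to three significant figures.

1.26

With standard parallel φ₀ = 49.6°, the equirectangular projection gives x = Rλ cos φ₀, y = Rφ, so h = 1 and k = cos 49.6° / cos φ.
k = cos 49.6° / cos 59° = 0.6481/0.5150 = 1.258.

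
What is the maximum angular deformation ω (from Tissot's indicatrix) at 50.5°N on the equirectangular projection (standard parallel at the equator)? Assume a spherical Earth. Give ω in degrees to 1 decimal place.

For the equirectangular projection with φ₀ = 0 (plate carrée), h = 1 along meridians and k = sec φ along parallels.
At 50.5°: h = 1.000, k = 1.572; principal scales a = 1.572, b = 1.000.
sin(ω/2) = (a − b)/(a + b) = 0.5721/2.572 = 0.2224, so ω = 2 arcsin(0.2224) ≈ 25.7°.

25.7°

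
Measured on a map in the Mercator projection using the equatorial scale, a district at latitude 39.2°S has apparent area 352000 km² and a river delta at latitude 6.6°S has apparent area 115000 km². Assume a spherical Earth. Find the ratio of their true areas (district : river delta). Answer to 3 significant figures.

On Mercator the areal scale is sec²φ, so true area = apparent × cos²φ.
True area of district: 352000 × cos²(39.2°) = 352000 × 0.6005 = 211400 km².
True area of river delta: 115000 × cos²(6.6°) = 115000 × 0.9868 = 113500 km².
Ratio = 211400 / 113500 ≈ 1.86.

1.86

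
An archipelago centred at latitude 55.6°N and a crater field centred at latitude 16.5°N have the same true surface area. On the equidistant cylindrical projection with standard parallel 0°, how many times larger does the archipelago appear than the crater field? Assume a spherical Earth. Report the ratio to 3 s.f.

1.70

Plate carrée maps x = Rλ, y = Rφ. The meridian scale is h = 1 and the parallel scale is k = 1/cos φ = sec φ.
Areal scale at 55.6°: h·k = 1.000 × 1.770 = 1.770.
Areal scale at 16.5°: h·k = 1.000 × 1.043 = 1.043.
Ratio = 1.770/1.043 ≈ 1.70.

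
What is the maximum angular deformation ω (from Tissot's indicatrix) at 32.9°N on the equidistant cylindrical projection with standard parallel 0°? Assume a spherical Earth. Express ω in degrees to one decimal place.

In the plate carrée (x = Rλ, y = Rφ), meridians are true-scale (h = 1) and parallels are stretched by k = sec φ.
At 32.9°: h = 1.000, k = 1.191; principal scales a = 1.191, b = 1.000.
sin(ω/2) = (a − b)/(a + b) = 0.1910/2.191 = 0.08718, so ω = 2 arcsin(0.08718) ≈ 10.0°.

10.0°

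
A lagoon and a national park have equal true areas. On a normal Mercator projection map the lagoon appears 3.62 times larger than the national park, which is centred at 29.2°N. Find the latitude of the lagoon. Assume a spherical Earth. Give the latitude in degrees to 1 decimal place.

For equal true areas on Mercator, apparent areas scale as sec²φ, so the ratio is cos²φ₂ / cos²φ₁.
cos²φ₂ / cos²φ₁ = 3.62  ⇒  cos φ₁ = cos 29.2° / √3.62 = 0.8729/1.903 = 0.4588.
φ₁ = arccos(0.4588) ≈ 62.7°.

62.7°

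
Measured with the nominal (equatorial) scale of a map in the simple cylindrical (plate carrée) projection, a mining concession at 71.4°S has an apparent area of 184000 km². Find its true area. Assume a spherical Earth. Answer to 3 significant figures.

In the plate carrée (x = Rλ, y = Rφ), meridians are true-scale (h = 1) and parallels are stretched by k = sec φ.
Areal scale = h·k = 1 × sec φ; at 71.4°, h = 1.000, k = 3.135, so h·k = 3.135.
True area = apparent / (areal scale) = 184000 / 3.135 ≈ 58700 km².

58700 km²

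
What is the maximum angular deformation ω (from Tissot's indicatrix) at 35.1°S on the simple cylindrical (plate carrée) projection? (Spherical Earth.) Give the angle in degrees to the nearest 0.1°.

11.5°

In the plate carrée (x = Rλ, y = Rφ), meridians are true-scale (h = 1) and parallels are stretched by k = sec φ.
At 35.1°: h = 1.000, k = 1.222; principal scales a = 1.222, b = 1.000.
sin(ω/2) = (a − b)/(a + b) = 0.2223/2.222 = 0.1000, so ω = 2 arcsin(0.1000) ≈ 11.5°.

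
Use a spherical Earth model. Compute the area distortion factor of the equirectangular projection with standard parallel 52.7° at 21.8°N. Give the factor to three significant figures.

In the equirectangular projection with standard parallel φ₀ = 52.7° (x = Rλ cos φ₀, y = Rφ), meridians are true-scale (h = 1) and the parallel scale is k = cos φ₀ / cos φ.
Areal scale = h·k = 1 × cos φ₀ / cos φ; at 21.8°, h = 1.000, k = 0.6527, so h·k = 0.6527.

0.653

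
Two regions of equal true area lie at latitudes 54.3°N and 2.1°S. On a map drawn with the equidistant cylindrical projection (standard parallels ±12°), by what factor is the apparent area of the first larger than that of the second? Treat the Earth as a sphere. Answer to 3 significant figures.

1.71

In the equirectangular projection with standard parallel φ₀ = 12° (x = Rλ cos φ₀, y = Rφ), meridians are true-scale (h = 1) and the parallel scale is k = cos φ₀ / cos φ.
Areal scale at 54.3°: h·k = 1.000 × 1.676 = 1.676.
Areal scale at 2.1°: h·k = 1.000 × 0.9788 = 0.9788.
Ratio = 1.676/0.9788 ≈ 1.71.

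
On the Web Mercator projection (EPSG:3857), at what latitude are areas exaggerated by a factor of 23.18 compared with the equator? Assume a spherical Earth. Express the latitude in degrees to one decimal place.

78.0°

Mercator areal scale is sec²φ.
sec²φ = 23.18  ⇒  cos²φ = 0.04314  ⇒  cos φ = 0.2077.
φ = arccos(0.2077) ≈ 78.0°.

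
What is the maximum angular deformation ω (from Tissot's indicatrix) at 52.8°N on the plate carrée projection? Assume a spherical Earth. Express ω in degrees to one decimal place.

28.5°

Plate carrée maps x = Rλ, y = Rφ. The meridian scale is h = 1 and the parallel scale is k = 1/cos φ = sec φ.
At 52.8°: h = 1.000, k = 1.654; principal scales a = 1.654, b = 1.000.
sin(ω/2) = (a − b)/(a + b) = 0.6540/2.654 = 0.2464, so ω = 2 arcsin(0.2464) ≈ 28.5°.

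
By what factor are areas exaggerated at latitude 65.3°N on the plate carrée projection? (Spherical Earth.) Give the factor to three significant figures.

2.39

In the plate carrée (x = Rλ, y = Rφ), meridians are true-scale (h = 1) and parallels are stretched by k = sec φ.
Areal scale = h·k = 1 × sec φ; at 65.3°, h = 1.000, k = 2.393, so h·k = 2.393.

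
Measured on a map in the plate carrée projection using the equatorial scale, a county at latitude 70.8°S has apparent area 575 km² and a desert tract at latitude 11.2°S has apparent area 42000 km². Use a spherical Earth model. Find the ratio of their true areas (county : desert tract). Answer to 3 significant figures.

On the plate carrée, areal scale = h·k = 1 × sec φ, so true area = apparent × cos φ.
True area of county: 575 × cos(70.8°) = 575 × 0.3289 = 189.1 km².
True area of desert tract: 42000 × cos(11.2°) = 42000 × 0.9810 = 41200 km².
Ratio = 189.1 / 41200 ≈ 0.00459.

0.00459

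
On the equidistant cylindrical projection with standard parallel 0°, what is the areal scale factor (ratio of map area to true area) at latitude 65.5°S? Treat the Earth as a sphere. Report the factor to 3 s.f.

For the equirectangular projection with φ₀ = 0 (plate carrée), h = 1 along meridians and k = sec φ along parallels.
Areal scale = h·k = 1 × sec φ; at 65.5°, h = 1.000, k = 2.411, so h·k = 2.411.

2.41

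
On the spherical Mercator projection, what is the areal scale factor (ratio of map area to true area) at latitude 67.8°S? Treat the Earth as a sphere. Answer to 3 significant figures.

The Mercator projection is conformal; its linear scale factor is the same in every direction and equals sec φ = 1/cos φ.
Areal scale = k² = sec²φ = 1/cos²(67.8°) = 1/0.3778² = 7.005.

7.00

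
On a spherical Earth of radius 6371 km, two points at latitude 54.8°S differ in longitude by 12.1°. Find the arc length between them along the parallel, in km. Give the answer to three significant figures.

776 km

Arc length along a parallel = R cos φ · Δλ (with Δλ in radians).
= 6371 × cos 54.8° × (12.1° × π/180) = 6371 × 0.5764 × 0.2112 ≈ 776 km.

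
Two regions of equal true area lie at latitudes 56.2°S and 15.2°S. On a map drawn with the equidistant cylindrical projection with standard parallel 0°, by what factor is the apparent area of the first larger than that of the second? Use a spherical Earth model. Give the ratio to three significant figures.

1.73

For the equirectangular projection with φ₀ = 0 (plate carrée), h = 1 along meridians and k = sec φ along parallels.
Areal scale at 56.2°: h·k = 1.000 × 1.798 = 1.798.
Areal scale at 15.2°: h·k = 1.000 × 1.036 = 1.036.
Ratio = 1.798/1.036 ≈ 1.73.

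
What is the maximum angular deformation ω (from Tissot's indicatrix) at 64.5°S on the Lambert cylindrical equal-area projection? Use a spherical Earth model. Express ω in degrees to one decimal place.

86.8°

The Lambert cylindrical equal-area projection is the cylindrical equal-area projection with its standard parallel at the equator (φ₀ = 0). A cylindrical equal-area projection with standard parallel φ₀ has meridian scale h = cos φ / cos φ₀ and parallel scale k = cos φ₀ / cos φ (so areas are preserved, h·k = 1).
At 64.5°: h = 0.4305, k = 2.323; principal scales a = 2.323, b = 0.4305.
sin(ω/2) = (a − b)/(a + b) = 1.892/2.753 = 0.6873, so ω = 2 arcsin(0.6873) ≈ 86.8°.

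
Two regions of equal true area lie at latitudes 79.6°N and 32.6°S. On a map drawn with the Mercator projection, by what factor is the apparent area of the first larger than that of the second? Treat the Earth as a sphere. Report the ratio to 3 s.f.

21.8

On Mercator, area is exaggerated by sec²φ = 1/cos²φ.
At 79.6°: sec²(79.6°) = 1/0.1805² = 30.69.
At 32.6°: sec²(32.6°) = 1/0.8425² = 1.409.
Ratio = 30.69/1.409 = cos²(32.6°)/cos²(79.6°) ≈ 21.8.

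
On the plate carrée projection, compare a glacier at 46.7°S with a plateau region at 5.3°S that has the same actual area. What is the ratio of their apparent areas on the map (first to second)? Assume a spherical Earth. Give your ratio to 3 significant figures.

1.45

For the equirectangular projection with φ₀ = 0 (plate carrée), h = 1 along meridians and k = sec φ along parallels.
Areal scale at 46.7°: h·k = 1.000 × 1.458 = 1.458.
Areal scale at 5.3°: h·k = 1.000 × 1.004 = 1.004.
Ratio = 1.458/1.004 ≈ 1.45.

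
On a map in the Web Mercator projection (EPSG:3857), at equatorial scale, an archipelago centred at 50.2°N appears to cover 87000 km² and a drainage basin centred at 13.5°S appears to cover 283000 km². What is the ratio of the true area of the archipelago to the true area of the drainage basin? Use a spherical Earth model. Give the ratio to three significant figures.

Mercator's areal exaggeration is sec²φ; hence true area = (apparent area) · cos²φ.
True area of archipelago: 87000 × cos²(50.2°) = 87000 × 0.4097 = 35650 km².
True area of drainage basin: 283000 × cos²(13.5°) = 283000 × 0.9455 = 267600 km².
Ratio = 35650 / 267600 ≈ 0.133.

0.133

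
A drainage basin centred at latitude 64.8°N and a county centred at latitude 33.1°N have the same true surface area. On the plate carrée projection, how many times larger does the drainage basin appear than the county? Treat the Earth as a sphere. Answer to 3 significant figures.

1.97

In the plate carrée (x = Rλ, y = Rφ), meridians are true-scale (h = 1) and parallels are stretched by k = sec φ.
Areal scale at 64.8°: h·k = 1.000 × 2.349 = 2.349.
Areal scale at 33.1°: h·k = 1.000 × 1.194 = 1.194.
Ratio = 2.349/1.194 ≈ 1.97.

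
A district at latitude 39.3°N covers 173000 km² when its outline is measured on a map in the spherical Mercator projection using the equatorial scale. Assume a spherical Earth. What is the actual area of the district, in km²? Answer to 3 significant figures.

104000 km²

For Mercator, h = k = sec φ (a conformal cylindrical projection has a single point scale, 1/cos φ).
Areal scale = k² = sec²φ = 1/cos²(39.3°) = 1/0.7738² = 1.670.
True area = apparent / (areal scale) = 173000 / 1.670 ≈ 104000 km².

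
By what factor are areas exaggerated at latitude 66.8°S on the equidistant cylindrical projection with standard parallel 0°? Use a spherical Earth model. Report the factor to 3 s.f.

Plate carrée maps x = Rλ, y = Rφ. The meridian scale is h = 1 and the parallel scale is k = 1/cos φ = sec φ.
Areal scale = h·k = 1 × sec φ; at 66.8°, h = 1.000, k = 2.538, so h·k = 2.538.

2.54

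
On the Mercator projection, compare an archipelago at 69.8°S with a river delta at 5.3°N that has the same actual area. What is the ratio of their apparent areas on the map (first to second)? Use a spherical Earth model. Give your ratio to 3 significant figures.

On Mercator, area is exaggerated by sec²φ = 1/cos²φ.
At 69.8°: sec²(69.8°) = 1/0.3453² = 8.387.
At 5.3°: sec²(5.3°) = 1/0.9957² = 1.009.
Ratio = 8.387/1.009 = cos²(5.3°)/cos²(69.8°) ≈ 8.32.

8.32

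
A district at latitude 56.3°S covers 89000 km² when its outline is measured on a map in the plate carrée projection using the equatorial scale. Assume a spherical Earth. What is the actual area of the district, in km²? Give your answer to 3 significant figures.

49400 km²

For the equirectangular projection with φ₀ = 0 (plate carrée), h = 1 along meridians and k = sec φ along parallels.
Areal scale = h·k = 1 × sec φ; at 56.3°, h = 1.000, k = 1.802, so h·k = 1.802.
True area = apparent / (areal scale) = 89000 / 1.802 ≈ 49400 km².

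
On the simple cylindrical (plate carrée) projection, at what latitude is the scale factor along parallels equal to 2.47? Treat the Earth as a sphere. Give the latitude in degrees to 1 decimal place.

66.1°

Plate carrée: h = 1, k = sec φ along parallels.
sec φ = 2.47  ⇒  cos φ = 0.4049  ⇒  φ ≈ 66.1°.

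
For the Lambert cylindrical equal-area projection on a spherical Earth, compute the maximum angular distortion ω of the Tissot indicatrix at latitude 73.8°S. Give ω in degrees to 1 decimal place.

117.6°

The Lambert cylindrical equal-area projection is the cylindrical equal-area projection with its standard parallel at the equator (φ₀ = 0). Cylindrical equal-area (φ₀ = 0°): h = cos φ / cos 0° along meridians, k = cos 0° / cos φ along parallels; h·k = 1.
At 73.8°: h = 0.2790, k = 3.584; principal scales a = 3.584, b = 0.2790.
sin(ω/2) = (a − b)/(a + b) = 3.305/3.863 = 0.8556, so ω = 2 arcsin(0.8556) ≈ 117.6°.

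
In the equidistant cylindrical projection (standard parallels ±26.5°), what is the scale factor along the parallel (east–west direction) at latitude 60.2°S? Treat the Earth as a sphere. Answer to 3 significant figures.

1.80

The equidistant cylindrical projection with φ₀ = 26.5° has h = 1 (meridians true) and k = cos φ₀ / cos φ along parallels.
k = cos 26.5° / cos 60.2° = 0.8949/0.4970 = 1.801.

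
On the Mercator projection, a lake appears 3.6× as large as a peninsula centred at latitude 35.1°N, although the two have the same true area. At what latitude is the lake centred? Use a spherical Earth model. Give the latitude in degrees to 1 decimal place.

64.5°

Mercator areal scale is sec²φ, so apparent-area ratio = sec²φ₁ / sec²φ₂ = cos²φ₂ / cos²φ₁.
cos²φ₂ / cos²φ₁ = 3.6  ⇒  cos φ₁ = cos 35.1° / √3.6 = 0.8181/1.897 = 0.4312.
φ₁ = arccos(0.4312) ≈ 64.5°.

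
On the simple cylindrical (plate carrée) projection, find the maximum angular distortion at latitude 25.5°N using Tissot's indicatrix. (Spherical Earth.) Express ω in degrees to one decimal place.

Plate carrée maps x = Rλ, y = Rφ. The meridian scale is h = 1 and the parallel scale is k = 1/cos φ = sec φ.
At 25.5°: h = 1.000, k = 1.108; principal scales a = 1.108, b = 1.000.
sin(ω/2) = (a − b)/(a + b) = 0.1079/2.108 = 0.05120, so ω = 2 arcsin(0.05120) ≈ 5.9°.

5.9°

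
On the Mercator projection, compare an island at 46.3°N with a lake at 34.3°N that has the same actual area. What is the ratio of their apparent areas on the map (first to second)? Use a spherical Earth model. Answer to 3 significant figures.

Mercator areal scale is sec²φ.
At 46.3°: sec²(46.3°) = 1/0.6909² = 2.095.
At 34.3°: sec²(34.3°) = 1/0.8261² = 1.465.
Ratio = 2.095/1.465 = cos²(34.3°)/cos²(46.3°) ≈ 1.43.

1.43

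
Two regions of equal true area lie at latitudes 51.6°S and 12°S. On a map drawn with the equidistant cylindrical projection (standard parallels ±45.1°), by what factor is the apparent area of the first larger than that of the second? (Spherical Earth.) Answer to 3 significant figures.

1.57

In the equirectangular projection with standard parallel φ₀ = 45.1° (x = Rλ cos φ₀, y = Rφ), meridians are true-scale (h = 1) and the parallel scale is k = cos φ₀ / cos φ.
Areal scale at 51.6°: h·k = 1.000 × 1.136 = 1.136.
Areal scale at 12°: h·k = 1.000 × 0.7216 = 0.7216.
Ratio = 1.136/0.7216 ≈ 1.57.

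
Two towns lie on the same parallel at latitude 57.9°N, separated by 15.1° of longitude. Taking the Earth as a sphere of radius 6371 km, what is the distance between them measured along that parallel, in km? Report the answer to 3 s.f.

892 km

Arc length along a parallel = R cos φ · Δλ (with Δλ in radians).
= 6371 × cos 57.9° × (15.1° × π/180) = 6371 × 0.5314 × 0.2635 ≈ 892 km.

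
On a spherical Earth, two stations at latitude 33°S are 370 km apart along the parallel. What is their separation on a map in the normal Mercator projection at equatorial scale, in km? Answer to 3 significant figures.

Mercator is conformal, so the point scale is isotropic: h = k = sec φ = 1/cos φ.
Along the parallel, k = sec 33° = 1/0.8387 = 1.192.
Map distance = 370 × 1.192 ≈ 441 km.

441 km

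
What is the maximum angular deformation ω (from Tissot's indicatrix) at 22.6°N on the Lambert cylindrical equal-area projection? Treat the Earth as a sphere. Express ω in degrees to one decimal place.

9.1°

The Lambert cylindrical equal-area projection is the cylindrical equal-area projection with its standard parallel at the equator (φ₀ = 0). Cylindrical equal-area (φ₀ = 0°): h = cos φ / cos 0° along meridians, k = cos 0° / cos φ along parallels; h·k = 1.
At 22.6°: h = 0.9232, k = 1.083; principal scales a = 1.083, b = 0.9232.
sin(ω/2) = (a − b)/(a + b) = 0.1600/2.006 = 0.07973, so ω = 2 arcsin(0.07973) ≈ 9.1°.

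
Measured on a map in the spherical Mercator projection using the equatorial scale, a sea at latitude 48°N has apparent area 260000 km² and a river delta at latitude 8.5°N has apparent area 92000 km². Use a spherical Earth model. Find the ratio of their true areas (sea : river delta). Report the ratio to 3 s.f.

1.29

Since Mercator area scale is 1/cos²φ, the true area equals the apparent area multiplied by cos²φ.
True area of sea: 260000 × cos²(48°) = 260000 × 0.4477 = 116400 km².
True area of river delta: 92000 × cos²(8.5°) = 92000 × 0.9782 = 89990 km².
Ratio = 116400 / 89990 ≈ 1.29.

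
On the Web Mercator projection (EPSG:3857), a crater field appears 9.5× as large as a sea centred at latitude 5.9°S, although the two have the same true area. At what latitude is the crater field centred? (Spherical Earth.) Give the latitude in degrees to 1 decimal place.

Mercator areal scale is sec²φ, so apparent-area ratio = sec²φ₁ / sec²φ₂ = cos²φ₂ / cos²φ₁.
cos²φ₂ / cos²φ₁ = 9.5  ⇒  cos φ₁ = cos 5.9° / √9.5 = 0.9947/3.082 = 0.3227.
φ₁ = arccos(0.3227) ≈ 71.2°.

71.2°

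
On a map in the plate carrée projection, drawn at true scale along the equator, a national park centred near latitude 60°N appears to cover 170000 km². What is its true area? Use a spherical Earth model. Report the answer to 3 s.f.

85000 km²

For the equirectangular projection with φ₀ = 0 (plate carrée), h = 1 along meridians and k = sec φ along parallels.
Areal scale = h·k = 1 × sec φ; at 60°, h = 1.000, k = 2.000, so h·k = 2.000.
True area = apparent / (areal scale) = 170000 / 2.000 ≈ 85000 km².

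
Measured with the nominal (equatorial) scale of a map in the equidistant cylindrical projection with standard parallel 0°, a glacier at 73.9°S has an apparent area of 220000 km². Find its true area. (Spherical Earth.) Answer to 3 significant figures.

For the equirectangular projection with φ₀ = 0 (plate carrée), h = 1 along meridians and k = sec φ along parallels.
Areal scale = h·k = 1 × sec φ; at 73.9°, h = 1.000, k = 3.606, so h·k = 3.606.
True area = apparent / (areal scale) = 220000 / 3.606 ≈ 61000 km².

61000 km²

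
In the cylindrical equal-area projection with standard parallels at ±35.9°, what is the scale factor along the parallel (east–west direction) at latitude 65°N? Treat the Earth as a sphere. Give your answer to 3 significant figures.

1.92

For cylindrical equal-area with standard parallel φ₀, h = cos φ / cos φ₀ and k = cos φ₀ / cos φ, so h·k = 1.
k = cos 35.9° / cos 65° = 0.8100/0.4226 = 1.917.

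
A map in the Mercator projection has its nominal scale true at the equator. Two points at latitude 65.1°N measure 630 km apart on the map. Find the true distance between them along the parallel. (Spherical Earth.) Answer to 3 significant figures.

For Mercator, h = k = sec φ (a conformal cylindrical projection has a single point scale, 1/cos φ).
Along the parallel at 65.1°, map distances are exaggerated by k = sec 65.1° = 2.375.
True distance = 630 / 2.375 = 630 × cos 65.1° ≈ 265 km.

265 km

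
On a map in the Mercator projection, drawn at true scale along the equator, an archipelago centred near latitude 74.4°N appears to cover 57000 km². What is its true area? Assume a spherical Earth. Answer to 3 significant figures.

4120 km²

For Mercator, h = k = sec φ (a conformal cylindrical projection has a single point scale, 1/cos φ).
Areal scale = k² = sec²φ = 1/cos²(74.4°) = 1/0.2689² = 13.83.
True area = apparent / (areal scale) = 57000 / 13.83 ≈ 4120 km².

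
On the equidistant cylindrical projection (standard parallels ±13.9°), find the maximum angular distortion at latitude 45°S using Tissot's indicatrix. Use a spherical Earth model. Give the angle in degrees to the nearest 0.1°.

18.1°

The equidistant cylindrical projection with φ₀ = 13.9° has h = 1 (meridians true) and k = cos φ₀ / cos φ along parallels.
At 45°: h = 1.000, k = 1.373; principal scales a = 1.373, b = 1.000.
sin(ω/2) = (a − b)/(a + b) = 0.3728/2.373 = 0.1571, so ω = 2 arcsin(0.1571) ≈ 18.1°.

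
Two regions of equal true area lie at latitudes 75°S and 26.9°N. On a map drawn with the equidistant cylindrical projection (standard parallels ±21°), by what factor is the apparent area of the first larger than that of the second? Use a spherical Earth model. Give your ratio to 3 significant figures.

3.45

In the equirectangular projection with standard parallel φ₀ = 21° (x = Rλ cos φ₀, y = Rφ), meridians are true-scale (h = 1) and the parallel scale is k = cos φ₀ / cos φ.
Areal scale at 75°: h·k = 1.000 × 3.607 = 3.607.
Areal scale at 26.9°: h·k = 1.000 × 1.047 = 1.047.
Ratio = 3.607/1.047 ≈ 3.45.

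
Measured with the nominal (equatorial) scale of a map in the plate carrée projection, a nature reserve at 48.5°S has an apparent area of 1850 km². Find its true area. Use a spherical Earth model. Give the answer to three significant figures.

1230 km²

In the plate carrée (x = Rλ, y = Rφ), meridians are true-scale (h = 1) and parallels are stretched by k = sec φ.
Areal scale = h·k = 1 × sec φ; at 48.5°, h = 1.000, k = 1.509, so h·k = 1.509.
True area = apparent / (areal scale) = 1850 / 1.509 ≈ 1230 km².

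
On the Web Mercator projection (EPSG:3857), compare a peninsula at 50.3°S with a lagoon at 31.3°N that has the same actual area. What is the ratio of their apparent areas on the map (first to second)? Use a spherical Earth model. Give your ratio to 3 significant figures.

1.79

Mercator is conformal with k = sec φ, so areal scale = k² = sec²φ.
At 50.3°: sec²(50.3°) = 1/0.6388² = 2.451.
At 31.3°: sec²(31.3°) = 1/0.8545² = 1.370.
Ratio = 2.451/1.370 = cos²(31.3°)/cos²(50.3°) ≈ 1.79.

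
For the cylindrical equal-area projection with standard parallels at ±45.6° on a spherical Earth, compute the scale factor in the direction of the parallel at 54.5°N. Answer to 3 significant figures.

A cylindrical equal-area projection with standard parallel φ₀ has meridian scale h = cos φ / cos φ₀ and parallel scale k = cos φ₀ / cos φ (so areas are preserved, h·k = 1).
k = cos 45.6° / cos 54.5° = 0.6997/0.5807 = 1.205.

1.20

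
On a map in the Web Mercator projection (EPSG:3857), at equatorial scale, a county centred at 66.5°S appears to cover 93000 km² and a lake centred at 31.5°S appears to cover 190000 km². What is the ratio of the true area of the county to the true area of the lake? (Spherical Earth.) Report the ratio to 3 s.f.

Mercator's areal exaggeration is sec²φ; hence true area = (apparent area) · cos²φ.
True area of county: 93000 × cos²(66.5°) = 93000 × 0.1590 = 14790 km².
True area of lake: 190000 × cos²(31.5°) = 190000 × 0.7270 = 138100 km².
Ratio = 14790 / 138100 ≈ 0.107.

0.107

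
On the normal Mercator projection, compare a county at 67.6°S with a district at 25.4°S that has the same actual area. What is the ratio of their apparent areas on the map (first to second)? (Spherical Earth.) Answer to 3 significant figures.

5.62

Mercator areal scale is sec²φ.
At 67.6°: sec²(67.6°) = 1/0.3811² = 6.886.
At 25.4°: sec²(25.4°) = 1/0.9033² = 1.225.
Ratio = 6.886/1.225 = cos²(25.4°)/cos²(67.6°) ≈ 5.62.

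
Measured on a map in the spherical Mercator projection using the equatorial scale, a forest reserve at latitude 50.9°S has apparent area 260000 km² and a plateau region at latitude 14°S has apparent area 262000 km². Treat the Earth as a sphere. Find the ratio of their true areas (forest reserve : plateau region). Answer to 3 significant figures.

0.419

On Mercator the areal scale is sec²φ, so true area = apparent × cos²φ.
True area of forest reserve: 260000 × cos²(50.9°) = 260000 × 0.3978 = 103400 km².
True area of plateau region: 262000 × cos²(14°) = 262000 × 0.9415 = 246700 km².
Ratio = 103400 / 246700 ≈ 0.419.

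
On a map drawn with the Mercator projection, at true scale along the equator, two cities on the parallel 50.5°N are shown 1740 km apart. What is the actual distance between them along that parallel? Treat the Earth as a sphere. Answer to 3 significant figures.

For Mercator, h = k = sec φ (a conformal cylindrical projection has a single point scale, 1/cos φ).
Along the parallel at 50.5°, map distances are exaggerated by k = sec 50.5° = 1.572.
True distance = 1740 / 1.572 = 1740 × cos 50.5° ≈ 1110 km.

1110 km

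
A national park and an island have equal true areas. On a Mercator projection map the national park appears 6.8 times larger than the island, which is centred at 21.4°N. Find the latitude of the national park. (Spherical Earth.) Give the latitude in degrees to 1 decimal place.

69.1°

Mercator areal scale is sec²φ, so apparent-area ratio = sec²φ₁ / sec²φ₂ = cos²φ₂ / cos²φ₁.
cos²φ₂ / cos²φ₁ = 6.8  ⇒  cos φ₁ = cos 21.4° / √6.8 = 0.9311/2.608 = 0.3570.
φ₁ = arccos(0.3570) ≈ 69.1°.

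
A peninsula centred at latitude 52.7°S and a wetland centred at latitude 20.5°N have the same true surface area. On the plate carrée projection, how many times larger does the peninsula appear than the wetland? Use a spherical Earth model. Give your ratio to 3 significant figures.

1.55

Plate carrée maps x = Rλ, y = Rφ. The meridian scale is h = 1 and the parallel scale is k = 1/cos φ = sec φ.
Areal scale at 52.7°: h·k = 1.000 × 1.650 = 1.650.
Areal scale at 20.5°: h·k = 1.000 × 1.068 = 1.068.
Ratio = 1.650/1.068 ≈ 1.55.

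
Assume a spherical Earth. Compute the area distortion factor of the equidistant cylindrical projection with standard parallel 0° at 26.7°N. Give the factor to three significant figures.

Plate carrée maps x = Rλ, y = Rφ. The meridian scale is h = 1 and the parallel scale is k = 1/cos φ = sec φ.
Areal scale = h·k = 1 × sec φ; at 26.7°, h = 1.000, k = 1.119, so h·k = 1.119.

1.12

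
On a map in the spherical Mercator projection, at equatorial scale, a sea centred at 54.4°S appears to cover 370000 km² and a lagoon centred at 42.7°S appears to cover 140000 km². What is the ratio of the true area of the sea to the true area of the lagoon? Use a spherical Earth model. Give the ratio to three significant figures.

1.66

Since Mercator area scale is 1/cos²φ, the true area equals the apparent area multiplied by cos²φ.
True area of sea: 370000 × cos²(54.4°) = 370000 × 0.3389 = 125400 km².
True area of lagoon: 140000 × cos²(42.7°) = 140000 × 0.5401 = 75610 km².
Ratio = 125400 / 75610 ≈ 1.66.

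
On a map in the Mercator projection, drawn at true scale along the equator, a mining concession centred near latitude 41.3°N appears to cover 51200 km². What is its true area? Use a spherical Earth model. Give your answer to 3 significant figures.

28900 km²

Mercator is conformal, so the point scale is isotropic: h = k = sec φ = 1/cos φ.
Areal scale = k² = sec²φ = 1/cos²(41.3°) = 1/0.7513² = 1.772.
True area = apparent / (areal scale) = 51200 / 1.772 ≈ 28900 km².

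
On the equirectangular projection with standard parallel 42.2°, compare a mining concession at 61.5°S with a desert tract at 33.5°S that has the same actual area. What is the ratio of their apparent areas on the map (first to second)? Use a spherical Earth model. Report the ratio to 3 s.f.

The equidistant cylindrical projection with φ₀ = 42.2° has h = 1 (meridians true) and k = cos φ₀ / cos φ along parallels.
Areal scale at 61.5°: h·k = 1.000 × 1.553 = 1.553.
Areal scale at 33.5°: h·k = 1.000 × 0.8884 = 0.8884.
Ratio = 1.553/0.8884 ≈ 1.75.

1.75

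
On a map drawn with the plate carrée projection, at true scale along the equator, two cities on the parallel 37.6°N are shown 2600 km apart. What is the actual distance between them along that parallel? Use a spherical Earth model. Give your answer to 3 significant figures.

2060 km

In the plate carrée (x = Rλ, y = Rφ), meridians are true-scale (h = 1) and parallels are stretched by k = sec φ.
Along the parallel at 37.6°, map distances are exaggerated by k = sec 37.6° = 1.262.
True distance = 2600 / 1.262 = 2600 × cos 37.6° ≈ 2060 km.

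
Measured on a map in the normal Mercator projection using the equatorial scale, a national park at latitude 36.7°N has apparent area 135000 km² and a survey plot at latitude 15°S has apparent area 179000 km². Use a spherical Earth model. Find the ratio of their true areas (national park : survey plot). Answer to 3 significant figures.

0.520

Mercator's areal exaggeration is sec²φ; hence true area = (apparent area) · cos²φ.
True area of national park: 135000 × cos²(36.7°) = 135000 × 0.6428 = 86780 km².
True area of survey plot: 179000 × cos²(15°) = 179000 × 0.9330 = 167000 km².
Ratio = 86780 / 167000 ≈ 0.520.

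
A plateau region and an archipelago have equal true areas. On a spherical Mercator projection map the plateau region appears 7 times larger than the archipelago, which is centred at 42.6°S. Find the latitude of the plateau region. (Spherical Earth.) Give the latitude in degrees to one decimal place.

73.8°

Mercator areal scale is sec²φ, so apparent-area ratio = sec²φ₁ / sec²φ₂ = cos²φ₂ / cos²φ₁.
cos²φ₂ / cos²φ₁ = 7  ⇒  cos φ₁ = cos 42.6° / √7 = 0.7361/2.646 = 0.2782.
φ₁ = arccos(0.2782) ≈ 73.8°.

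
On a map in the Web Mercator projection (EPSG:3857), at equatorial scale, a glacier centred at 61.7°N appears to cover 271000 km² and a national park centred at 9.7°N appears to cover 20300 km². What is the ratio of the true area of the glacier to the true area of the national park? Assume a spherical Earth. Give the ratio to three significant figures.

On Mercator the areal scale is sec²φ, so true area = apparent × cos²φ.
True area of glacier: 271000 × cos²(61.7°) = 271000 × 0.2248 = 60910 km².
True area of national park: 20300 × cos²(9.7°) = 20300 × 0.9716 = 19720 km².
Ratio = 60910 / 19720 ≈ 3.09.

3.09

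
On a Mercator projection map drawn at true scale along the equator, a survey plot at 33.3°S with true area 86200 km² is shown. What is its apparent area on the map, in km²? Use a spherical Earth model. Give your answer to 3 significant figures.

Mercator is conformal, so the point scale is isotropic: h = k = sec φ = 1/cos φ.
Areal scale = k² = sec²φ = 1/cos²(33.3°) = 1/0.8358² = 1.431.
Apparent area = 86200 × 1.431 ≈ 123000 km².

123000 km²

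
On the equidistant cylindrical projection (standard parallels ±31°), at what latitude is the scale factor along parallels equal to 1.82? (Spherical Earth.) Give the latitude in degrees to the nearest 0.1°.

The equidistant cylindrical projection with φ₀ = 31° has h = 1 (meridians true) and k = cos φ₀ / cos φ along parallels.
k = cos φ₀ / cos φ = 1.82  ⇒  cos φ = cos 31° / 1.82 = 0.4710.
φ = arccos(0.4710) ≈ 61.9°.

61.9°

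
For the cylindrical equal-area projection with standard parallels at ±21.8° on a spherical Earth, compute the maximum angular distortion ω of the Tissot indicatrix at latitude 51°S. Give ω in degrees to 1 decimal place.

Cylindrical equal-area (φ₀ = 21.8°): h = cos φ / cos 21.8° along meridians, k = cos 21.8° / cos φ along parallels; h·k = 1.
At 51°: h = 0.6778, k = 1.475; principal scales a = 1.475, b = 0.6778.
sin(ω/2) = (a − b)/(a + b) = 0.7976/2.153 = 0.3704, so ω = 2 arcsin(0.3704) ≈ 43.5°.

43.5°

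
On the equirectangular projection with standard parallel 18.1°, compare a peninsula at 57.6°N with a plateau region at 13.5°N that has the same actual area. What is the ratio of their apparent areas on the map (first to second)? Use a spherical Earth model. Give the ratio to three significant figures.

In the equirectangular projection with standard parallel φ₀ = 18.1° (x = Rλ cos φ₀, y = Rφ), meridians are true-scale (h = 1) and the parallel scale is k = cos φ₀ / cos φ.
Areal scale at 57.6°: h·k = 1.000 × 1.774 = 1.774.
Areal scale at 13.5°: h·k = 1.000 × 0.9775 = 0.9775.
Ratio = 1.774/0.9775 ≈ 1.81.

1.81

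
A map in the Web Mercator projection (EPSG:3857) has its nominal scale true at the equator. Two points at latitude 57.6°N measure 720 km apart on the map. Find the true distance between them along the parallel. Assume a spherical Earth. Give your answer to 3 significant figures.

Mercator is conformal, so the point scale is isotropic: h = k = sec φ = 1/cos φ.
Along the parallel at 57.6°, map distances are exaggerated by k = sec 57.6° = 1.866.
True distance = 720 / 1.866 = 720 × cos 57.6° ≈ 386 km.

386 km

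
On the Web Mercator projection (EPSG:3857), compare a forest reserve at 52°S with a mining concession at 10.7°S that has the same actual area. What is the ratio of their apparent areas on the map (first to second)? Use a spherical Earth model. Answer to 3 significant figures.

Mercator is conformal with k = sec φ, so areal scale = k² = sec²φ.
At 52°: sec²(52°) = 1/0.6157² = 2.638.
At 10.7°: sec²(10.7°) = 1/0.9826² = 1.036.
Ratio = 2.638/1.036 = cos²(10.7°)/cos²(52°) ≈ 2.55.

2.55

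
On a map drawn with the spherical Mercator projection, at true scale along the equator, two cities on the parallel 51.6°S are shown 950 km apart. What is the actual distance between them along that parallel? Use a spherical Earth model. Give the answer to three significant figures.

590 km

For Mercator, h = k = sec φ (a conformal cylindrical projection has a single point scale, 1/cos φ).
Along the parallel at 51.6°, map distances are exaggerated by k = sec 51.6° = 1.610.
True distance = 950 / 1.610 = 950 × cos 51.6° ≈ 590 km.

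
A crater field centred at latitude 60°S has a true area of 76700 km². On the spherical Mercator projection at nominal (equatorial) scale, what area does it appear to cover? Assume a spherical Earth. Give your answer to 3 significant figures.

307000 km²

The Mercator projection is conformal; its linear scale factor is the same in every direction and equals sec φ = 1/cos φ.
Areal scale = k² = sec²φ = 1/cos²(60°) = 1/0.5000² = 4.000.
Apparent area = 76700 × 4.000 ≈ 307000 km².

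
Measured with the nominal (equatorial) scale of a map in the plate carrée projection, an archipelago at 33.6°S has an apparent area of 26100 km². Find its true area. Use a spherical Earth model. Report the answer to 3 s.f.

In the plate carrée (x = Rλ, y = Rφ), meridians are true-scale (h = 1) and parallels are stretched by k = sec φ.
Areal scale = h·k = 1 × sec φ; at 33.6°, h = 1.000, k = 1.201, so h·k = 1.201.
True area = apparent / (areal scale) = 26100 / 1.201 ≈ 21700 km².

21700 km²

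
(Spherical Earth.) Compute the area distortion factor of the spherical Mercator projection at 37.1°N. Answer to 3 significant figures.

For Mercator, h = k = sec φ (a conformal cylindrical projection has a single point scale, 1/cos φ).
Areal scale = k² = sec²φ = 1/cos²(37.1°) = 1/0.7976² = 1.572.

1.57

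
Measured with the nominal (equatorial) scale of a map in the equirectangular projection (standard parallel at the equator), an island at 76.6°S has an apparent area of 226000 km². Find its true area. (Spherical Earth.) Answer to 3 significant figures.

52400 km²

Plate carrée maps x = Rλ, y = Rφ. The meridian scale is h = 1 and the parallel scale is k = 1/cos φ = sec φ.
Areal scale = h·k = 1 × sec φ; at 76.6°, h = 1.000, k = 4.315, so h·k = 4.315.
True area = apparent / (areal scale) = 226000 / 4.315 ≈ 52400 km².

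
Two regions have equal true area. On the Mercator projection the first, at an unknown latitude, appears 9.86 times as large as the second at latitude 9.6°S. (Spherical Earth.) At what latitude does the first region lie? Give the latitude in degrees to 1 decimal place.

71.7°

For equal true areas on Mercator, apparent areas scale as sec²φ, so the ratio is cos²φ₂ / cos²φ₁.
cos²φ₂ / cos²φ₁ = 9.86  ⇒  cos φ₁ = cos 9.6° / √9.86 = 0.9860/3.140 = 0.3140.
φ₁ = arccos(0.3140) ≈ 71.7°.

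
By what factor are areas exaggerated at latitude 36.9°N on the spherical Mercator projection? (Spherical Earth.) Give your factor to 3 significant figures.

1.56

For Mercator, h = k = sec φ (a conformal cylindrical projection has a single point scale, 1/cos φ).
Areal scale = k² = sec²φ = 1/cos²(36.9°) = 1/0.7997² = 1.564.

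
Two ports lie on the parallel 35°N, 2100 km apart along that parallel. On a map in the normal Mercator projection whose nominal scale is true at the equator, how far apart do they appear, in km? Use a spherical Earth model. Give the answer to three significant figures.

For Mercator, h = k = sec φ (a conformal cylindrical projection has a single point scale, 1/cos φ).
Along the parallel, k = sec 35° = 1/0.8192 = 1.221.
Map distance = 2100 × 1.221 ≈ 2560 km.

2560 km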